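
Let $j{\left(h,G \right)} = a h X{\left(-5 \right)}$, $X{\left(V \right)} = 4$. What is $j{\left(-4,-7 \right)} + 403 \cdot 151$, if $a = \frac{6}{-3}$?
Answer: $60885$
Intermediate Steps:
$a = -2$ ($a = 6 \left(- \frac{1}{3}\right) = -2$)
$j{\left(h,G \right)} = - 8 h$ ($j{\left(h,G \right)} = - 2 h 4 = - 8 h$)
$j{\left(-4,-7 \right)} + 403 \cdot 151 = \left(-8\right) \left(-4\right) + 403 \cdot 151 = 32 + 60853 = 60885$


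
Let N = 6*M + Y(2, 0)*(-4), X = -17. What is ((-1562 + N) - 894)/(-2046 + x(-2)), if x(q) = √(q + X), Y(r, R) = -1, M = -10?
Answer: 5139552/4186135 + 2512*I*√19/4186135 ≈ 1.2278 + 0.0026157*I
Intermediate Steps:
N = -56 (N = 6*(-10) - 1*(-4) = -60 + 4 = -56)
x(q) = √(-17 + q) (x(q) = √(q - 17) = √(-17 + q))
((-1562 + N) - 894)/(-2046 + x(-2)) = ((-1562 - 56) - 894)/(-2046 + √(-17 - 2)) = (-1618 - 894)/(-2046 + √(-19)) = -2512/(-2046 + I*√19)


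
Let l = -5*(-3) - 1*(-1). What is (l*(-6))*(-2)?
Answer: 192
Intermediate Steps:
l = 16 (l = 15 + 1 = 16)
(l*(-6))*(-2) = (16*(-6))*(-2) = -96*(-2) = 192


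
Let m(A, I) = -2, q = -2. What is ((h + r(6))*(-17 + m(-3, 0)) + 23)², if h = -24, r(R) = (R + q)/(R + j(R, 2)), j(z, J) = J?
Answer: 881721/4 ≈ 2.2043e+5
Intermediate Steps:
r(R) = (-2 + R)/(2 + R) (r(R) = (R - 2)/(R + 2) = (-2 + R)/(2 + R))
((h + r(6))*(-17 + m(-3, 0)) + 23)² = ((-24 + (-2 + 6)/(2 + 6))*(-17 - 2) + 23)² = ((-24 + 4/8)*(-19) + 23)² = ((-24 + (⅛)*4)*(-19) + 23)² = ((-24 + ½)*(-19) + 23)² = (-47/2*(-19) + 23)² = (893/2 + 23)² = (939/2)² = 881721/4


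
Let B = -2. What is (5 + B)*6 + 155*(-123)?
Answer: -19047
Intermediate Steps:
(5 + B)*6 + 155*(-123) = (5 - 2)*6 + 155*(-123) = 3*6 - 19065 = 18 - 19065 = -19047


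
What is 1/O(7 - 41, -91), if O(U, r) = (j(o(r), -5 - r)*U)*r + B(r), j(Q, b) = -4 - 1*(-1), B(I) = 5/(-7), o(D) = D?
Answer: -7/64979 ≈ -0.00010773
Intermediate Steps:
B(I) = -5/7 (B(I) = 5*(-⅐) = -5/7)
j(Q, b) = -3 (j(Q, b) = -4 + 1 = -3)
O(U, r) = -5/7 - 3*U*r (O(U, r) = (-3*U)*r - 5/7 = -3*U*r - 5/7 = -5/7 - 3*U*r)
1/O(7 - 41, -91) = 1/(-5/7 - 3*(7 - 41)*(-91)) = 1/(-5/7 - 3*(-34)*(-91)) = 1/(-5/7 - 9282) = 1/(-64979/7) = -7/64979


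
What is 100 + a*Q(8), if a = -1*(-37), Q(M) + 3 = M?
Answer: 285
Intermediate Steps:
Q(M) = -3 + M
a = 37
100 + a*Q(8) = 100 + 37*(-3 + 8) = 100 + 37*5 = 100 + 185 = 285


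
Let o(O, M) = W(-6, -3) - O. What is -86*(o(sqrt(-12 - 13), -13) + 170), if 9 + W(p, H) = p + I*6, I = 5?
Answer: -15910 + 430*I ≈ -15910.0 + 430.0*I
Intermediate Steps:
W(p, H) = 21 + p (W(p, H) = -9 + (p + 5*6) = -9 + (p + 30) = -9 + (30 + p) = 21 + p)
o(O, M) = 15 - O (o(O, M) = (21 - 6) - O = 15 - O)
-86*(o(sqrt(-12 - 13), -13) + 170) = -86*((15 - sqrt(-12 - 13)) + 170) = -86*((15 - sqrt(-25)) + 170) = -86*((15 - 5*I) + 170) = -86*(185 - 5*I) = -15910 + 430*I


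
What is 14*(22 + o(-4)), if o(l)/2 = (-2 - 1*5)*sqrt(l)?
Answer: 308 - 392*I ≈ 308.0 - 392.0*I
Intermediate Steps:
o(l) = -14*sqrt(l) (o(l) = 2*((-2 - 1*5)*sqrt(l)) = 2*((-2 - 5)*sqrt(l)) = 2*(-7*sqrt(l)) = -14*sqrt(l))
14*(22 + o(-4)) = 14*(22 - 28*I) = 308 - 392*I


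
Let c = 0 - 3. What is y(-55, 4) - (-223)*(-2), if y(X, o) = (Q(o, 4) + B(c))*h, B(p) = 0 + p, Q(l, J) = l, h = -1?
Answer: -447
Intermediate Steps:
c = -3
B(p) = p
y(X, o) = 3 - o (y(X, o) = (o - 3)*(-1) = (-3 + o)*(-1) = 3 - o)
y(-55, 4) - (-223)*(-2) = (3 - 1*4) - (-223)*(-2) = (3 - 4) - 1*446 = -1 - 446 = -447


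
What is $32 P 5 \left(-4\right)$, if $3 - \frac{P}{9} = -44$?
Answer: $-270720$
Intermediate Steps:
$P = 423$ ($P = 27 - -396 = 27 + 396 = 423$)
$32 P 5 \left(-4\right) = 32 \cdot 423 \cdot 5 \left(-4\right) = 13536 \left(-20\right) = -270720$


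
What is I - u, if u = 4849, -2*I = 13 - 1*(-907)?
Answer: -5309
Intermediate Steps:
I = -460 (I = -(13 - 1*(-907))/2 = -(13 + 907)/2 = -½*920 = -460)
I - u = -460 - 1*4849 = -460 - 4849 = -5309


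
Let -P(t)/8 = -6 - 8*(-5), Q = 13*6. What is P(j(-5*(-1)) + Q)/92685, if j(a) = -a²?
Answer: -272/92685 ≈ -0.0029347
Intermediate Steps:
Q = 78
P(t) = -272 (P(t) = -8*(-6 - 8*(-5)) = -8*(-6 + 40) = -8*34 = -272)
P(j(-5*(-1)) + Q)/92685 = -272/92685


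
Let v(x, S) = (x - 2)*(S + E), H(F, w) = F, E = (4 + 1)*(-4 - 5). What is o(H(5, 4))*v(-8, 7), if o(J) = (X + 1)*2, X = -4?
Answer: -2280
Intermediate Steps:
E = -45 (E = 5*(-9) = -45)
v(x, S) = (-45 + S)*(-2 + x) (v(x, S) = (x - 2)*(S - 45) = (-2 + x)*(-45 + S) = (-45 + S)*(-2 + x))
o(J) = -6 (o(J) = (-4 + 1)*2 = -3*2 = -6)
o(H(5, 4))*v(-8, 7) = -6*(90 - 45*(-8) - 2*7 + 7*(-8)) = -6*(90 + 360 - 14 - 56) = -6*380 = -2280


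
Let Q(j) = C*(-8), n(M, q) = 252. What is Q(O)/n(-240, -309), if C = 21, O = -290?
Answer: -⅔ ≈ -0.66667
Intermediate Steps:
Q(j) = -168 (Q(j) = 21*(-8) = -168)
Q(O)/n(-240, -309) = -168/252 = -168*1/252 = -⅔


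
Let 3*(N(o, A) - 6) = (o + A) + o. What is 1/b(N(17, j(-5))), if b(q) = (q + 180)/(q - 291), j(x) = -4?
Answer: -275/196 ≈ -1.4031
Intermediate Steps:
N(o, A) = 6 + A/3 + 2*o/3 (N(o, A) = 6 + ((o + A) + o)/3 = 6 + ((A + o) + o)/3 = 6 + (A + 2*o)/3 = 6 + (A/3 + 2*o/3) = 6 + A/3 + 2*o/3)
b(q) = (180 + q)/(-291 + q)
1/b(N(17, j(-5))) = 1/((180 + (6 + (⅓)*(-4) + (⅔)*17))/(-291 + (6 + (⅓)*(-4) + (⅔)*17))) = 1/((180 + (6 - 4/3 + 34/3))/(-291 + (6 - 4/3 + 34/3))) = 1/((180 + 16)/(-291 + 16)) = 1/(196/(-275)) = 1/(-1/275*196) = 1/(-196/275) = -275/196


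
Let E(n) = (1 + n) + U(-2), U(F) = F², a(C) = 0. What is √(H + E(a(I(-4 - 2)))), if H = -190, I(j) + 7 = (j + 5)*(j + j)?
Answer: I*√185 ≈ 13.601*I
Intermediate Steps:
I(j) = -7 + 2*j*(5 + j) (I(j) = -7 + (j + 5)*(j + j) = -7 + (5 + j)*(2*j) = -7 + 2*j*(5 + j))
E(n) = 5 + n (E(n) = (1 + n) + (-2)² = (1 + n) + 4 = 5 + n)
√(H + E(a(I(-4 - 2)))) = √(-190 + (5 + 0)) = √(-190 + 5) = √(-185) = I*√185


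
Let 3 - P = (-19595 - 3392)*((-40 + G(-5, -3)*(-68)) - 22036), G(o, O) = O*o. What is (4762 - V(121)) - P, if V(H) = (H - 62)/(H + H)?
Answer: 128480827603/242 ≈ 5.3091e+8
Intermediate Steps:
V(H) = (-62 + H)/(2*H) (V(H) = (-62 + H)/((2*H)) = (-62 + H)*(1/(2*H)) = (-62 + H)/(2*H))
P = -530907749 (P = 3 - (-19595 - 3392)*((-40 - 3*(-5)*(-68)) - 22036) = 3 - (-22987)*((-40 + 15*(-68)) - 22036) = 3 - (-22987)*((-40 - 1020) - 22036) = 3 - (-22987)*(-1060 - 22036) = 3 - (-22987)*(-23096) = 3 - 1*530907752 = 3 - 530907752 = -530907749)
(4762 - V(121)) - P = (4762 - (-62 + 121)/(2*121)) - 1*(-530907749) = (4762 - 59/(2*121)) + 530907749 = (4762 - 1*59/242) + 530907749 = (4762 - 59/242) + 530907749 = 1152345/242 + 530907749 = 128480827603/242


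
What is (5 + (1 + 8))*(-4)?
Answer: -56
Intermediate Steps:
(5 + (1 + 8))*(-4) = (5 + 9)*(-4) = 14*(-4) = -56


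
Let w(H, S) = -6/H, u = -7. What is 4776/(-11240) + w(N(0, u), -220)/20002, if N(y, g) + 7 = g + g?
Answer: -41792774/98359835 ≈ -0.42490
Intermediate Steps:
N(y, g) = -7 + 2*g (N(y, g) = -7 + (g + g) = -7 + 2*g)
4776/(-11240) + w(N(0, u), -220)/20002 = 4776/(-11240) - 6/(-7 + 2*(-7))/20002 = 4776*(-1/11240) - 6/(-7 - 14)*(1/20002) = -597/1405 - 6/(-21)*(1/20002) = -597/1405 - 6*(-1/21)*(1/20002) = -597/1405 + (2/7)*(1/20002) = -597/1405 + 1/70007 = -41792774/98359835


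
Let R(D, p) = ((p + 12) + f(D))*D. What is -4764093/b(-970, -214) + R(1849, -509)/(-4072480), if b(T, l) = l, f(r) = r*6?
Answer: 9698740188049/435755360 ≈ 22257.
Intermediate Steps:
f(r) = 6*r
R(D, p) = D*(12 + p + 6*D) (R(D, p) = ((p + 12) + 6*D)*D = ((12 + p) + 6*D)*D = (12 + p + 6*D)*D = D*(12 + p + 6*D))
-4764093/b(-970, -214) + R(1849, -509)/(-4072480) = -4764093/(-214) + (1849*(12 - 509 + 6*1849))/(-4072480) = -4764093*(-1/214) + (1849*(12 - 509 + 11094))*(-1/4072480) = 4764093/214 + (1849*10597)*(-1/4072480) = 4764093/214 + 19593853*(-1/4072480) = 4764093/214 - 19593853/4072480 = 9698740188049/435755360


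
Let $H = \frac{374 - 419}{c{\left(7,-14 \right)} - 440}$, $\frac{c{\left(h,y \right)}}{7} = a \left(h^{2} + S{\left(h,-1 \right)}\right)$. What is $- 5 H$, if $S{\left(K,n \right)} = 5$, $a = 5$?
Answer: $\frac{9}{58} \approx 0.15517$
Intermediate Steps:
$c{\left(h,y \right)} = 175 + 35 h^{2}$ ($c{\left(h,y \right)} = 7 \cdot 5 \left(h^{2} + 5\right) = 7 \cdot 5 \left(5 + h^{2}\right) = 7 \left(25 + 5 h^{2}\right) = 175 + 35 h^{2}$)
$H = - \frac{9}{290}$ ($H = \frac{374 - 419}{\left(175 + 35 \cdot 7^{2}\right) - 440} = - \frac{45}{\left(175 + 35 \cdot 49\right) - 440} = - \frac{45}{\left(175 + 1715\right) - 440} = - \frac{45}{1890 - 440} = - \frac{45}{1450} = \left(-45\right) \frac{1}{1450} = - \frac{9}{290} \approx -0.031034$)
$- 5 H = \left(-5\right) \left(- \frac{9}{290}\right) = \frac{9}{58}$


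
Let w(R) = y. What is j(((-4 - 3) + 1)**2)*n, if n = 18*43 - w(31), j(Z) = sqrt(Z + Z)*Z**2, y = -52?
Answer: 6422976*sqrt(2) ≈ 9.0835e+6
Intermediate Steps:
w(R) = -52
j(Z) = sqrt(2)*Z**(5/2) (j(Z) = sqrt(2*Z)*Z**2 = (sqrt(2)*sqrt(Z))*Z**2 = sqrt(2)*Z**(5/2))
n = 826 (n = 18*43 - 1*(-52) = 774 + 52 = 826)
j(((-4 - 3) + 1)**2)*n = (sqrt(2)*(((-4 - 3) + 1)**2)**(5/2))*826 = (sqrt(2)*((-7 + 1)**2)**(5/2))*826 = (sqrt(2)*((-6)**2)**(5/2))*826 = (sqrt(2)*36**(5/2))*826 = (sqrt(2)*7776)*826 = (7776*sqrt(2))*826 = 6422976*sqrt(2)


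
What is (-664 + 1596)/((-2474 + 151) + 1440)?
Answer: -932/883 ≈ -1.0555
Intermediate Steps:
(-664 + 1596)/((-2474 + 151) + 1440) = 932/(-2323 + 1440) = 932/(-883) = 932*(-1/883) = -932/883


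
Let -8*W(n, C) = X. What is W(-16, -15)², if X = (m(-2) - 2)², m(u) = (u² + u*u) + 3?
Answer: 6561/64 ≈ 102.52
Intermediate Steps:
m(u) = 3 + 2*u² (m(u) = (u² + u²) + 3 = 2*u² + 3 = 3 + 2*u²)
X = 81 (X = ((3 + 2*(-2)²) - 2)² = ((3 + 2*4) - 2)² = ((3 + 8) - 2)² = (11 - 2)² = 9² = 81)
W(n, C) = -81/8 (W(n, C) = -⅛*81 = -81/8)
W(-16, -15)² = (-81/8)² = 6561/64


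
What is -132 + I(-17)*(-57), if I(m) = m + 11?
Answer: 210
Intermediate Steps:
I(m) = 11 + m
-132 + I(-17)*(-57) = -132 + (11 - 17)*(-57) = -132 - 6*(-57) = -132 + 342 = 210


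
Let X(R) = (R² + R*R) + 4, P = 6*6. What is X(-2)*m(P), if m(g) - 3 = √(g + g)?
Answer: 36 + 72*√2 ≈ 137.82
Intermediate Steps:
P = 36
X(R) = 4 + 2*R² (X(R) = (R² + R²) + 4 = 2*R² + 4 = 4 + 2*R²)
m(g) = 3 + √2*√g (m(g) = 3 + √(g + g) = 3 + √(2*g) = 3 + √2*√g)
X(-2)*m(P) = (4 + 2*(-2)²)*(3 + √2*√36) = (4 + 2*4)*(3 + √2*6) = (4 + 8)*(3 + 6*√2) = 12*(3 + 6*√2) = 36 + 72*√2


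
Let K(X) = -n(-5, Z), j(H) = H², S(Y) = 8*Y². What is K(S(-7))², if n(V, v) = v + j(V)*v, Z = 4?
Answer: 10816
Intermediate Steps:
n(V, v) = v + v*V² (n(V, v) = v + V²*v = v + v*V²)
K(X) = -104 (K(X) = -4*(1 + (-5)²) = -4*(1 + 25) = -4*26 = -1*104 = -104)
K(S(-7))² = (-104)² = 10816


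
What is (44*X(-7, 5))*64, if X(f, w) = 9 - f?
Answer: 45056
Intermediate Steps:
(44*X(-7, 5))*64 = (44*(9 - 1*(-7)))*64 = (44*(9 + 7))*64 = (44*16)*64 = 704*64 = 45056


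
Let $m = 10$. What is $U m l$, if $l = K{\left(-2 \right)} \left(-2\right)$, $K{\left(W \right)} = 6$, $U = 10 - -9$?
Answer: $-2280$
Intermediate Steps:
$U = 19$ ($U = 10 + 9 = 19$)
$l = -12$ ($l = 6 \left(-2\right) = -12$)
$U m l = 19 \cdot 10 \left(-12\right) = 190 \left(-12\right) = -2280$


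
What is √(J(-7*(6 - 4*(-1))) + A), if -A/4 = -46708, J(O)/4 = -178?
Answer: 6*√5170 ≈ 431.42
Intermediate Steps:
J(O) = -712 (J(O) = 4*(-178) = -712)
A = 186832 (A = -4*(-46708) = 186832)
√(J(-7*(6 - 4*(-1))) + A) = √(-712 + 186832) = √186120 = 6*√5170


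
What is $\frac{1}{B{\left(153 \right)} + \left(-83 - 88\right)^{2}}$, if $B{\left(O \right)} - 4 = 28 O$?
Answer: $\frac{1}{33529} \approx 2.9825 \cdot 10^{-5}$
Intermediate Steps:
$B{\left(O \right)} = 4 + 28 O$
$\frac{1}{B{\left(153 \right)} + \left(-83 - 88\right)^{2}} = \frac{1}{\left(4 + 28 \cdot 153\right) + \left(-83 - 88\right)^{2}} = \frac{1}{\left(4 + 4284\right) + \left(-171\right)^{2}} = \frac{1}{4288 + 29241} = \frac{1}{33529}$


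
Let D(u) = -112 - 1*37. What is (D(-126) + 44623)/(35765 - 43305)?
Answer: -22237/3770 ≈ -5.8984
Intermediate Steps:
D(u) = -149 (D(u) = -112 - 37 = -149)
(D(-126) + 44623)/(35765 - 43305) = (-149 + 44623)/(35765 - 43305) = 44474/(-7540) = 44474*(-1/7540) = -22237/3770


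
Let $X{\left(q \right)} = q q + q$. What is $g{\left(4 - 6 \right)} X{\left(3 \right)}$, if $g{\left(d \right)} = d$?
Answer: $-24$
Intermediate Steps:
$X{\left(q \right)} = q + q^{2}$ ($X{\left(q \right)} = q^{2} + q = q + q^{2}$)
$g{\left(4 - 6 \right)} X{\left(3 \right)} = \left(4 - 6\right) 3 \left(1 + 3\right) = - 2 \cdot 3 \cdot 4 = \left(-2\right) 12 = -24$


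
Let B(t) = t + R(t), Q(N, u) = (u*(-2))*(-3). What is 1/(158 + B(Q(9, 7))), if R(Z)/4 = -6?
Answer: 1/176 ≈ 0.0056818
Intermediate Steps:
Q(N, u) = 6*u (Q(N, u) = -2*u*(-3) = 6*u)
R(Z) = -24 (R(Z) = 4*(-6) = -24)
B(t) = -24 + t (B(t) = t - 24 = -24 + t)
1/(158 + B(Q(9, 7))) = 1/(158 + (-24 + 6*7)) = 1/(158 + (-24 + 42)) = 1/(158 + 18) = 1/176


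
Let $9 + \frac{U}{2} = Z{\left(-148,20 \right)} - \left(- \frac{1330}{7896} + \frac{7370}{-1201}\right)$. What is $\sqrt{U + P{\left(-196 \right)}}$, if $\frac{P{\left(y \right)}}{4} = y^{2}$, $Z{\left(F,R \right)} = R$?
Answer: $\frac{\sqrt{17630075465617614}}{338682} \approx 392.04$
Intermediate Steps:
$P{\left(y \right)} = 4 y^{2}$
$U = \frac{11721779}{338682}$ ($U = -18 + 2 \left(20 - \left(- \frac{1330}{7896} + \frac{7370}{-1201}\right)\right) = -18 + 2 \left(20 - \left(\left(-1330\right) \frac{1}{7896} + 7370 \left(- \frac{1}{1201}\right)\right)\right) = -18 + 2 \left(20 - \left(- \frac{95}{564} - \frac{7370}{1201}\right)\right) = -18 + 2 \left(20 - - \frac{4270775}{677364}\right) = -18 + 2 \left(20 + \frac{4270775}{677364}\right) = -18 + 2 \cdot \frac{17818055}{677364} = -18 + \frac{17818055}{338682} = \frac{11721779}{338682} \approx 34.61$)
$\sqrt{U + P{\left(-196 \right)}} = \sqrt{\frac{11721779}{338682} + 4 \left(-196\right)^{2}} = \sqrt{\frac{11721779}{338682} + 4 \cdot 38416} = \sqrt{\frac{11721779}{338682} + 153664} = \sqrt{\frac{52054952627}{338682}} = \frac{\sqrt{17630075465617614}}{338682}$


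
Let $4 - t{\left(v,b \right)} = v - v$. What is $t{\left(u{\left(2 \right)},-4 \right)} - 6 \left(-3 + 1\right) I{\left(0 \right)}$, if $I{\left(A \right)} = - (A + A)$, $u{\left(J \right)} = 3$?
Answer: $4$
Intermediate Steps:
$I{\left(A \right)} = - 2 A$
$t{\left(v,b \right)} = 4$ ($t{\left(v,b \right)} = 4 - \left(v - v\right) = 4 - 0 = 4 + 0 = 4$)
$t{\left(u{\left(2 \right)},-4 \right)} - 6 \left(-3 + 1\right) I{\left(0 \right)} = 4 - 6 \left(-3 + 1\right) \left(\left(-2\right) 0\right) = 4 - 6 \left(\left(-2\right) 0\right) = 4 - 0 = 4 + 0 = 4$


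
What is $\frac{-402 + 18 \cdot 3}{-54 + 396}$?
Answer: $- \frac{58}{57} \approx -1.0175$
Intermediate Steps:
$\frac{-402 + 18 \cdot 3}{-54 + 396} = \frac{-402 + 54}{342} = \left(-348\right) \frac{1}{342} = - \frac{58}{57}$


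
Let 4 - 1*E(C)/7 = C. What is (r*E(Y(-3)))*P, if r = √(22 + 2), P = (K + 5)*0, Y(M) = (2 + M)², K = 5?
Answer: 0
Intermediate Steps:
E(C) = 28 - 7*C
P = 0 (P = (5 + 5)*0 = 10*0 = 0)
r = 2*√6 (r = √24 = 2*√6 ≈ 4.8990)
(r*E(Y(-3)))*P = ((2*√6)*(28 - 7*(2 - 3)²))*0 = ((2*√6)*(28 - 7*(-1)²))*0 = ((2*√6)*(28 - 7*1))*0 = ((2*√6)*(28 - 7))*0 = ((2*√6)*21)*0 = (42*√6)*0 = 0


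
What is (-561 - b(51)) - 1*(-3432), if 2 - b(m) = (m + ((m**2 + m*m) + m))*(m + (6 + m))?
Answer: 575701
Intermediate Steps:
b(m) = 2 - (6 + 2*m)*(2*m + 2*m**2) (b(m) = 2 - (m + ((m**2 + m*m) + m))*(m + (6 + m)) = 2 - (m + ((m**2 + m**2) + m))*(6 + 2*m) = 2 - (m + (2*m**2 + m))*(6 + 2*m) = 2 - (m + (m + 2*m**2))*(6 + 2*m) = 2 - (2*m + 2*m**2)*(6 + 2*m) = 2 - (6 + 2*m)*(2*m + 2*m**2))
(-561 - b(51)) - 1*(-3432) = (-561 - (2 - 16*51**2 - 12*51 - 4*51**3)) - 1*(-3432) = (-561 - (2 - 16*2601 - 612 - 4*132651)) + 3432 = (-561 - (2 - 41616 - 612 - 530604)) + 3432 = (-561 - 1*(-572830)) + 3432 = (-561 + 572830) + 3432 = 572269 + 3432 = 575701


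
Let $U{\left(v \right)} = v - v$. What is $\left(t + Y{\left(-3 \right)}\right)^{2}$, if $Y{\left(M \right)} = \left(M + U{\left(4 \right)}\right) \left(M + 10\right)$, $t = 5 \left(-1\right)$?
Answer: $676$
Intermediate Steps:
$t = -5$
$U{\left(v \right)} = 0$
$Y{\left(M \right)} = M \left(10 + M\right)$ ($Y{\left(M \right)} = \left(M + 0\right) \left(M + 10\right) = M \left(10 + M\right)$)
$\left(t + Y{\left(-3 \right)}\right)^{2} = \left(-5 - 3 \left(10 - 3\right)\right)^{2} = \left(-5 - 21\right)^{2} = \left(-26\right)^{2} = 676$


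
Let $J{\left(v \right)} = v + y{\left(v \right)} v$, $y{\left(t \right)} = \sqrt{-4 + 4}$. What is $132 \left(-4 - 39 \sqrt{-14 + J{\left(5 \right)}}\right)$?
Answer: $-528 - 15444 i \approx -528.0 - 15444.0 i$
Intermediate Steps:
$y{\left(t \right)} = 0$ ($y{\left(t \right)} = \sqrt{0} = 0$)
$J{\left(v \right)} = v$ ($J{\left(v \right)} = v + 0 v = v + 0 = v$)
$132 \left(-4 - 39 \sqrt{-14 + J{\left(5 \right)}}\right) = 132 \left(-4 - 39 \sqrt{-14 + 5}\right) = 132 \left(-4 - 39 \sqrt{-9}\right) = 132 \left(-4 - 39 \cdot 3 i\right) = 132 \left(-4 - 117 i\right) = -528 - 15444 i$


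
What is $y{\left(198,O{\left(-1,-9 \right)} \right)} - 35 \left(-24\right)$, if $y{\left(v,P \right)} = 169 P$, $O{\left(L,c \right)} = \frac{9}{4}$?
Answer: $\frac{4881}{4} \approx 1220.3$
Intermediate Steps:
$O{\left(L,c \right)} = \frac{9}{4}$ ($O{\left(L,c \right)} = 9 \cdot \frac{1}{4} = \frac{9}{4}$)
$y{\left(198,O{\left(-1,-9 \right)} \right)} - 35 \left(-24\right) = 169 \cdot \frac{9}{4} - 35 \left(-24\right) = \frac{1521}{4} - -840 = \frac{1521}{4} + 840 = \frac{4881}{4}$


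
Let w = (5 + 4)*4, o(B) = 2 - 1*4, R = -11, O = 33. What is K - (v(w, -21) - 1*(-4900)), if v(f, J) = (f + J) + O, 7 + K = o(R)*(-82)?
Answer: -4791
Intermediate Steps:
o(B) = -2 (o(B) = 2 - 4 = -2)
w = 36 (w = 9*4 = 36)
K = 157 (K = -7 - 2*(-82) = -7 + 164 = 157)
v(f, J) = 33 + J + f (v(f, J) = (f + J) + 33 = (J + f) + 33 = 33 + J + f)
K - (v(w, -21) - 1*(-4900)) = 157 - ((33 - 21 + 36) - 1*(-4900)) = 157 - (48 + 4900) = 157 - 1*4948 = 157 - 4948 = -4791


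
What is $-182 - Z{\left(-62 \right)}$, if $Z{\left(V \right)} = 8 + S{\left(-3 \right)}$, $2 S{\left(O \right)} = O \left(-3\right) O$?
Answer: $- \frac{353}{2} \approx -176.5$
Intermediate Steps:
$S{\left(O \right)} = - \frac{3 O^{2}}{2}$ ($S{\left(O \right)} = \frac{O \left(-3\right) O}{2} = \frac{- 3 O O}{2} = \frac{\left(-3\right) O^{2}}{2} = - \frac{3 O^{2}}{2}$)
$Z{\left(V \right)} = - \frac{11}{2}$ ($Z{\left(V \right)} = 8 - \frac{3 \left(-3\right)^{2}}{2} = 8 - \frac{27}{2} = - \frac{11}{2}$)
$-182 - Z{\left(-62 \right)} = -182 - - \frac{11}{2} = -182 + \frac{11}{2} = - \frac{353}{2}$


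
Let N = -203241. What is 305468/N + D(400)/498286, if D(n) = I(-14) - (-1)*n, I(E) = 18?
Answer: -76062736555/50636072463 ≈ -1.5021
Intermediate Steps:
D(n) = 18 + n (D(n) = 18 - (-1)*n = 18 + n)
305468/N + D(400)/498286 = 305468/(-203241) + (18 + 400)/498286 = 305468*(-1/203241) + 418*(1/498286) = -305468/203241 + 209/249143 = -76062736555/50636072463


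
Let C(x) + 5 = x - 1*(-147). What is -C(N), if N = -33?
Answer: -109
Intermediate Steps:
C(x) = 142 + x (C(x) = -5 + (x - 1*(-147)) = -5 + (x + 147) = -5 + (147 + x) = 142 + x)
-C(N) = -(142 - 33) = -1*109 = -109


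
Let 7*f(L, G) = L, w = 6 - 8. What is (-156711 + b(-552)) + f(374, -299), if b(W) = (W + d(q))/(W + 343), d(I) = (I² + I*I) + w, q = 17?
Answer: -229190195/1463 ≈ -1.5666e+5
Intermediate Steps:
w = -2
d(I) = -2 + 2*I² (d(I) = (I² + I*I) - 2 = (I² + I²) - 2 = 2*I² - 2 = -2 + 2*I²)
b(W) = (576 + W)/(343 + W) (b(W) = (W + (-2 + 2*17²))/(W + 343) = (W + (-2 + 2*289))/(343 + W) = (W + (-2 + 578))/(343 + W) = (W + 576)/(343 + W) = (576 + W)/(343 + W))
f(L, G) = L/7
(-156711 + b(-552)) + f(374, -299) = (-156711 + (576 - 552)/(343 - 552)) + (⅐)*374 = (-156711 + 24/(-209)) + 374/7 = (-156711 - 1/209*24) + 374/7 = (-156711 - 24/209) + 374/7 = -32752623/209 + 374/7 = -229190195/1463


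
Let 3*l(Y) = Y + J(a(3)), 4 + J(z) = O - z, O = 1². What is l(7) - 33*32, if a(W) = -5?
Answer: -1053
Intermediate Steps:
O = 1
J(z) = -3 - z (J(z) = -4 + (1 - z) = -3 - z)
l(Y) = ⅔ + Y/3 (l(Y) = (Y + (-3 - 1*(-5)))/3 = (Y + (-3 + 5))/3 = (Y + 2)/3 = (2 + Y)/3 = ⅔ + Y/3)
l(7) - 33*32 = (⅔ + (⅓)*7) - 33*32 = (⅔ + 7/3) - 1056 = 3 - 1056 = -1053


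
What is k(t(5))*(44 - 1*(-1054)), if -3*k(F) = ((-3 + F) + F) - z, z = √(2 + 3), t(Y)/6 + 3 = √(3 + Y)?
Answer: 14274 - 8784*√2 + 366*√5 ≈ 2669.9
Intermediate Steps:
t(Y) = -18 + 6*√(3 + Y)
z = √5 ≈ 2.2361
k(F) = 1 - 2*F/3 + √5/3 (k(F) = -(((-3 + F) + F) - √5)/3 = -((-3 + 2*F) - √5)/3 = -(-3 - √5 + 2*F)/3 = 1 - 2*F/3 + √5/3)
k(t(5))*(44 - 1*(-1054)) = (1 - 2*(-18 + 6*√(3 + 5))/3 + √5/3)*(44 - 1*(-1054)) = (1 - 2*(-18 + 6*√8)/3 + √5/3)*(44 + 1054) = (1 - 2*(-18 + 6*(2*√2))/3 + √5/3)*1098 = (1 - 2*(-18 + 12*√2)/3 + √5/3)*1098 = (1 + (12 - 8*√2) + √5/3)*1098 = (13 - 8*√2 + √5/3)*1098 = 14274 - 8784*√2 + 366*√5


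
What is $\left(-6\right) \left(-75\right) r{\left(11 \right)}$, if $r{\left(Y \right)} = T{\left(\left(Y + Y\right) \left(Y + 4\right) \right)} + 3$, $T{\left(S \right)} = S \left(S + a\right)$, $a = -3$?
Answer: $48560850$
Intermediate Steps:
$T{\left(S \right)} = S \left(-3 + S\right)$ ($T{\left(S \right)} = S \left(S - 3\right) = S \left(-3 + S\right)$)
$r{\left(Y \right)} = 3 + 2 Y \left(-3 + 2 Y \left(4 + Y\right)\right) \left(4 + Y\right)$ ($r{\left(Y \right)} = \left(Y + Y\right) \left(Y + 4\right) \left(-3 + \left(Y + Y\right) \left(Y + 4\right)\right) + 3 = 2 Y \left(4 + Y\right) \left(-3 + 2 Y \left(4 + Y\right)\right) + 3 = 2 Y \left(-3 + 2 Y \left(4 + Y\right)\right) \left(4 + Y\right) + 3 = 3 + 2 Y \left(-3 + 2 Y \left(4 + Y\right)\right) \left(4 + Y\right)$)
$\left(-6\right) \left(-75\right) r{\left(11 \right)} = \left(-6\right) \left(-75\right) \left(3 + 2 \cdot 11 \left(-3 + 2 \cdot 11 \left(4 + 11\right)\right) \left(4 + 11\right)\right) = 450 \left(3 + 2 \cdot 11 \left(-3 + 2 \cdot 11 \cdot 15\right) 15\right) = 450 \left(3 + 2 \cdot 11 \left(-3 + 330\right) 15\right) = 450 \left(3 + 2 \cdot 11 \cdot 327 \cdot 15\right) = 450 \left(3 + 107910\right) = 450 \cdot 107913 = 48560850$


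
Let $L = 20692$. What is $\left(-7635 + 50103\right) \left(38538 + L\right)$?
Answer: $2515379640$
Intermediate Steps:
$\left(-7635 + 50103\right) \left(38538 + L\right) = \left(-7635 + 50103\right) \left(38538 + 20692\right) = 42468 \cdot 59230 = 2515379640$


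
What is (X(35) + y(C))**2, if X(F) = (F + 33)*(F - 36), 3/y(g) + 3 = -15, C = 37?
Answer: 167281/36 ≈ 4646.7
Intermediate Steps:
y(g) = -1/6 (y(g) = 3/(-3 - 15) = 3/(-18) = 3*(-1/18) = -1/6)
X(F) = (-36 + F)*(33 + F) (X(F) = (33 + F)*(-36 + F) = (-36 + F)*(33 + F))
(X(35) + y(C))**2 = ((-1188 + 35**2 - 3*35) - 1/6)**2 = ((-1188 + 1225 - 105) - 1/6)**2 = (-68 - 1/6)**2 = (-409/6)**2 = 167281/36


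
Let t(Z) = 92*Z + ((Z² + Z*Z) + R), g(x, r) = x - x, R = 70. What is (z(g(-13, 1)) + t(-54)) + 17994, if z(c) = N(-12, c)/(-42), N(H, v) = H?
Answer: 132498/7 ≈ 18928.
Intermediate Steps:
g(x, r) = 0
z(c) = 2/7 (z(c) = -12/(-42) = -12*(-1/42) = 2/7)
t(Z) = 70 + 2*Z² + 92*Z (t(Z) = 92*Z + ((Z² + Z*Z) + 70) = 92*Z + ((Z² + Z²) + 70) = 92*Z + (2*Z² + 70) = 92*Z + (70 + 2*Z²) = 70 + 2*Z² + 92*Z)
(z(g(-13, 1)) + t(-54)) + 17994 = (2/7 + (70 + 2*(-54)² + 92*(-54))) + 17994 = (2/7 + (70 + 2*2916 - 4968)) + 17994 = (2/7 + (70 + 5832 - 4968)) + 17994 = (2/7 + 934) + 17994 = 6540/7 + 17994 = 132498/7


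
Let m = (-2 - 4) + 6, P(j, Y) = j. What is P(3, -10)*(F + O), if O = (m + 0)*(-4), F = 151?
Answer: 453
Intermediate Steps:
m = 0 (m = -6 + 6 = 0)
O = 0 (O = (0 + 0)*(-4) = 0*(-4) = 0)
P(3, -10)*(F + O) = 3*(151 + 0) = 3*151 = 453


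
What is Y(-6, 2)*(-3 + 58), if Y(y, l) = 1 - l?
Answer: -55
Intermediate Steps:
Y(-6, 2)*(-3 + 58) = (1 - 1*2)*(-3 + 58) = (1 - 2)*55 = -1*55 = -55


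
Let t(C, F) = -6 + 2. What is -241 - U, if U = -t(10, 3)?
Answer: -245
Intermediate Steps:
t(C, F) = -4
U = 4 (U = -1*(-4) = 4)
-241 - U = -241 - 1*4 = -241 - 4 = -245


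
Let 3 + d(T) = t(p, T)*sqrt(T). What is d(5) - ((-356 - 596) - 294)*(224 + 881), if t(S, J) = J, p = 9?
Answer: 1376827 + 5*sqrt(5) ≈ 1.3768e+6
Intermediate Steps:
d(T) = -3 + T**(3/2) (d(T) = -3 + T*sqrt(T) = -3 + T**(3/2))
d(5) - ((-356 - 596) - 294)*(224 + 881) = (-3 + 5**(3/2)) - ((-356 - 596) - 294)*(224 + 881) = (-3 + 5*sqrt(5)) - (-952 - 294)*1105 = (-3 + 5*sqrt(5)) - (-1246)*1105 = (-3 + 5*sqrt(5)) - 1*(-1376830) = (-3 + 5*sqrt(5)) + 1376830 = 1376827 + 5*sqrt(5)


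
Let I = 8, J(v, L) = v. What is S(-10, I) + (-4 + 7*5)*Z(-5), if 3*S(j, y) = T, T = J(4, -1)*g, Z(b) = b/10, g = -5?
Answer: -133/6 ≈ -22.167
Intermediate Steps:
Z(b) = b/10 (Z(b) = b*(⅒) = b/10)
T = -20 (T = 4*(-5) = -20)
S(j, y) = -20/3 (S(j, y) = (⅓)*(-20) = -20/3)
S(-10, I) + (-4 + 7*5)*Z(-5) = -20/3 + (-4 + 7*5)*((⅒)*(-5)) = -20/3 + (-4 + 35)*(-½) = -20/3 + 31*(-½) = -20/3 - 31/2 = -133/6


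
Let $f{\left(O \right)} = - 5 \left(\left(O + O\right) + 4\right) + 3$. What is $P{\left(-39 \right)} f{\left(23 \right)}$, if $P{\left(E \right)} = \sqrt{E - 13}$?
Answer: $- 494 i \sqrt{13} \approx - 1781.1 i$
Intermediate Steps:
$f{\left(O \right)} = -17 - 10 O$ ($f{\left(O \right)} = - 5 \left(2 O + 4\right) + 3 = - 5 \left(4 + 2 O\right) + 3 = \left(-20 - 10 O\right) + 3 = -17 - 10 O$)
$P{\left(E \right)} = \sqrt{-13 + E}$
$P{\left(-39 \right)} f{\left(23 \right)} = \sqrt{-13 - 39} \left(-17 - 230\right) = \sqrt{-52} \left(-17 - 230\right) = 2 i \sqrt{13} \left(-247\right) = - 494 i \sqrt{13}$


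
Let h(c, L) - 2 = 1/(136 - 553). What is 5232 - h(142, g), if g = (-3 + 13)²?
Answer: 2180911/417 ≈ 5230.0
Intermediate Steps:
g = 100 (g = 10² = 100)
h(c, L) = 833/417 (h(c, L) = 2 + 1/(136 - 553) = 2 + 1/(-417) = 2 - 1/417 = 833/417)
5232 - h(142, g) = 5232 - 1*833/417 = 5232 - 833/417 = 2180911/417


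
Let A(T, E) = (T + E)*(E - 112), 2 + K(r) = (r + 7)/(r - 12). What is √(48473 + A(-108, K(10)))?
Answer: √251957/2 ≈ 250.98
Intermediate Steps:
K(r) = -2 + (7 + r)/(-12 + r) (K(r) = -2 + (r + 7)/(r - 12) = -2 + (7 + r)/(-12 + r))
A(T, E) = (-112 + E)*(E + T) (A(T, E) = (E + T)*(-112 + E) = (-112 + E)*(E + T))
√(48473 + A(-108, K(10))) = √(48473 + (((31 - 1*10)/(-12 + 10))² - 112*(31 - 1*10)/(-12 + 10) - 112*(-108) + ((31 - 1*10)/(-12 + 10))*(-108))) = √(48473 + (((31 - 10)/(-2))² - 112*(31 - 10)/(-2) + 12096 + ((31 - 10)/(-2))*(-108))) = √(48473 + ((-½*21)² - (-56)*21 + 12096 - ½*21*(-108))) = √(48473 + ((-21/2)² - 112*(-21/2) + 12096 - 21/2*(-108))) = √(48473 + (441/4 + 1176 + 12096 + 1134)) = √(48473 + 58065/4) = √(251957/4) = √251957/2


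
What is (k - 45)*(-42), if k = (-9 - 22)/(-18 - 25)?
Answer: 79968/43 ≈ 1859.7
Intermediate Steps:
k = 31/43 (k = -31/(-43) = -31*(-1/43) = 31/43 ≈ 0.72093)
(k - 45)*(-42) = (31/43 - 45)*(-42) = -1904/43*(-42) = 79968/43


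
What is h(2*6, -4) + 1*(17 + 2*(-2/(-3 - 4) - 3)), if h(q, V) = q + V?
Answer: 137/7 ≈ 19.571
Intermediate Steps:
h(q, V) = V + q
h(2*6, -4) + 1*(17 + 2*(-2/(-3 - 4) - 3)) = (-4 + 2*6) + 1*(17 + 2*(-2/(-3 - 4) - 3)) = (-4 + 12) + 1*(17 + 2*(-2/(-7) - 3)) = 8 + 1*(17 + 2*(-2*(-⅐) - 3)) = 8 + 1*(17 + 2*(2/7 - 3)) = 8 + 1*(17 + 2*(-19/7)) = 8 + 1*(17 - 38/7) = 8 + 1*(81/7) = 8 + 81/7 = 137/7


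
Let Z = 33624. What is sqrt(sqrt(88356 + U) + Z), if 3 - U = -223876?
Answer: sqrt(33624 + sqrt(312235)) ≈ 184.89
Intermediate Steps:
U = 223879 (U = 3 - 1*(-223876) = 3 + 223876 = 223879)
sqrt(sqrt(88356 + U) + Z) = sqrt(sqrt(88356 + 223879) + 33624) = sqrt(sqrt(312235) + 33624) = sqrt(33624 + sqrt(312235))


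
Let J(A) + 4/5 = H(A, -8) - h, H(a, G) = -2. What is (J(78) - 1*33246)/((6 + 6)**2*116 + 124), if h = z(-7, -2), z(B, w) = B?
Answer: -166209/84140 ≈ -1.9754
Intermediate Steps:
h = -7
J(A) = 21/5 (J(A) = -4/5 + (-2 - 1*(-7)) = -4/5 + (-2 + 7) = -4/5 + 5 = 21/5)
(J(78) - 1*33246)/((6 + 6)**2*116 + 124) = (21/5 - 1*33246)/((6 + 6)**2*116 + 124) = (21/5 - 33246)/(12**2*116 + 124) = -166209/(5*(144*116 + 124)) = -166209/(5*(16704 + 124)) = -166209/5/16828 = -166209/5*1/16828 = -166209/84140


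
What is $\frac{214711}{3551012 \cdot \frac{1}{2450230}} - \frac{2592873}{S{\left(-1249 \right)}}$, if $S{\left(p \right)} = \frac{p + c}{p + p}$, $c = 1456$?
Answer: $\frac{1283821894636431}{40836638} \approx 3.1438 \cdot 10^{7}$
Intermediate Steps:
$S{\left(p \right)} = \frac{1456 + p}{2 p}$ ($S{\left(p \right)} = \frac{p + 1456}{p + p} = \frac{1456 + p}{2 p}$)
$\frac{214711}{3551012 \cdot \frac{1}{2450230}} - \frac{2592873}{S{\left(-1249 \right)}} = \frac{214711}{3551012 \cdot \frac{1}{2450230}} - \frac{2592873}{\frac{1}{2} \frac{1}{-1249} \left(1456 - 1249\right)} = \frac{214711}{3551012 \cdot \frac{1}{2450230}} - \frac{2592873}{\frac{1}{2} \left(- \frac{1}{1249}\right) 207} = \frac{214711}{\frac{1775506}{1225115}} - \frac{2592873}{- \frac{207}{2498}} = 214711 \cdot \frac{1225115}{1775506} - - \frac{719666306}{23} = \frac{263045666765}{1775506} + \frac{719666306}{23} = \frac{1283821894636431}{40836638}$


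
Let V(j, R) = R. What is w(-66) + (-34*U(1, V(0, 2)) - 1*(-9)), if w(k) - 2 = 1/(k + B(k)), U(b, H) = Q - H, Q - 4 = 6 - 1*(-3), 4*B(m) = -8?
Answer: -24685/68 ≈ -363.01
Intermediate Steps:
B(m) = -2 (B(m) = (1/4)*(-8) = -2)
Q = 13 (Q = 4 + (6 - 1*(-3)) = 4 + (6 + 3) = 4 + 9 = 13)
U(b, H) = 13 - H
w(k) = 2 + 1/(-2 + k) (w(k) = 2 + 1/(k - 2) = 2 + 1/(-2 + k))
w(-66) + (-34*U(1, V(0, 2)) - 1*(-9)) = (-3 + 2*(-66))/(-2 - 66) + (-34*(13 - 1*2) - 1*(-9)) = (-3 - 132)/(-68) + (-34*(13 - 2) + 9) = -1/68*(-135) + (-34*11 + 9) = 135/68 + (-374 + 9) = 135/68 - 365 = -24685/68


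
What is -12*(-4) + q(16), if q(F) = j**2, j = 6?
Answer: 84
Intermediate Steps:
q(F) = 36 (q(F) = 6**2 = 36)
-12*(-4) + q(16) = -12*(-4) + 36 = 48 + 36 = 84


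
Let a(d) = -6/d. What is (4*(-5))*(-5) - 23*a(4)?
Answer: 269/2 ≈ 134.50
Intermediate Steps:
(4*(-5))*(-5) - 23*a(4) = (4*(-5))*(-5) - (-138)/4 = -20*(-5) - (-138)/4 = 100 - 23*(-3/2) = 100 + 69/2 = 269/2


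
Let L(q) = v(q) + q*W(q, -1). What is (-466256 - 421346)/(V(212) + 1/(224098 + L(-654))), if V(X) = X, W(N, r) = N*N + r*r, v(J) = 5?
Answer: -248087257599630/59254596779 ≈ -4186.8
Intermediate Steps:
W(N, r) = N**2 + r**2
L(q) = 5 + q*(1 + q**2) (L(q) = 5 + q*(q**2 + (-1)**2) = 5 + q*(q**2 + 1) = 5 + q*(1 + q**2))
(-466256 - 421346)/(V(212) + 1/(224098 + L(-654))) = (-466256 - 421346)/(212 + 1/(224098 + (5 - 654 + (-654)**3))) = -887602/(212 + 1/(224098 + (5 - 654 - 279726264))) = -887602/(212 + 1/(224098 - 279726913)) = -887602/(212 + 1/(-279502815)) = -887602/(212 - 1/279502815) = -887602/59254596779/279502815 = -887602*279502815/59254596779 = -248087257599630/59254596779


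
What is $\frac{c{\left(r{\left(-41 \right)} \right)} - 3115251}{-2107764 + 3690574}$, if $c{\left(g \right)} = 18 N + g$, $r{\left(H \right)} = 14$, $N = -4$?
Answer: $- \frac{3115309}{1582810} \approx -1.9682$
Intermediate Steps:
$c{\left(g \right)} = -72 + g$ ($c{\left(g \right)} = 18 \left(-4\right) + g = -72 + g$)
$\frac{c{\left(r{\left(-41 \right)} \right)} - 3115251}{-2107764 + 3690574} = \frac{\left(-72 + 14\right) - 3115251}{-2107764 + 3690574} = \frac{-58 - 3115251}{1582810} = \left(-3115309\right) \frac{1}{1582810} = - \frac{3115309}{1582810}$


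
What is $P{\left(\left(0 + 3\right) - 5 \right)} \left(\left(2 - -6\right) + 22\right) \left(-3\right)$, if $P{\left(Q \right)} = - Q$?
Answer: $-180$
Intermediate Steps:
$P{\left(\left(0 + 3\right) - 5 \right)} \left(\left(2 - -6\right) + 22\right) \left(-3\right) = - (\left(0 + 3\right) - 5) \left(\left(2 - -6\right) + 22\right) \left(-3\right) = - (3 - 5) \left(\left(2 + 6\right) + 22\right) \left(-3\right) = \left(-1\right) \left(-2\right) \left(8 + 22\right) \left(-3\right) = 2 \cdot 30 \left(-3\right) = 60 \left(-3\right) = -180$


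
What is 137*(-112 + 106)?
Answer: -822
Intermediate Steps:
137*(-112 + 106) = 137*(-6) = -822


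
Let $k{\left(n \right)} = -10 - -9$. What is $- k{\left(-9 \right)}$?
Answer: $1$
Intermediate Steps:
$k{\left(n \right)} = -1$ ($k{\left(n \right)} = -10 + 9 = -1$)
$- k{\left(-9 \right)} = \left(-1\right) \left(-1\right) = 1$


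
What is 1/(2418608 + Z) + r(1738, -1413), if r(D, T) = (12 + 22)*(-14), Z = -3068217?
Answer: -309213885/649609 ≈ -476.00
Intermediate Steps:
r(D, T) = -476 (r(D, T) = 34*(-14) = -476)
1/(2418608 + Z) + r(1738, -1413) = 1/(2418608 - 3068217) - 476 = 1/(-649609) - 476 = -1/649609 - 476 = -309213885/649609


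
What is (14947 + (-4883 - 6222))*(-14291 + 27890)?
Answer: 52247358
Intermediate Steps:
(14947 + (-4883 - 6222))*(-14291 + 27890) = (14947 - 11105)*13599 = 3842*13599 = 52247358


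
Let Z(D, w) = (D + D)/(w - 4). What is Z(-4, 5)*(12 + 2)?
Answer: -112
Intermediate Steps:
Z(D, w) = 2*D/(-4 + w) (Z(D, w) = (2*D)/(-4 + w) = 2*D/(-4 + w))
Z(-4, 5)*(12 + 2) = (2*(-4)/(-4 + 5))*(12 + 2) = (2*(-4)/1)*14 = (2*(-4)*1)*14 = -8*14 = -112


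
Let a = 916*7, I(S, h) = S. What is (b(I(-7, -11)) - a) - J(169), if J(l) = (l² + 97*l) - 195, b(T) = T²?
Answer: -51122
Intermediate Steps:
a = 6412
J(l) = -195 + l² + 97*l
(b(I(-7, -11)) - a) - J(169) = ((-7)² - 1*6412) - (-195 + 169² + 97*169) = (49 - 6412) - (-195 + 28561 + 16393) = -6363 - 1*44759 = -6363 - 44759 = -51122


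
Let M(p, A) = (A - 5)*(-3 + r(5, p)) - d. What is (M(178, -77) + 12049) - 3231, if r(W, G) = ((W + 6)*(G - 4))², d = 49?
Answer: -300389457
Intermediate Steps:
r(W, G) = (-4 + G)²*(6 + W)² (r(W, G) = ((6 + W)*(-4 + G))² = ((-4 + G)*(6 + W))² = (-4 + G)²*(6 + W)²)
M(p, A) = -49 + (-5 + A)*(-3 + 121*(-4 + p)²) (M(p, A) = (A - 5)*(-3 + (-4 + p)²*(6 + 5)²) - 1*49 = (-5 + A)*(-3 + (-4 + p)²*11²) - 49 = (-5 + A)*(-3 + (-4 + p)²*121) - 49 = (-5 + A)*(-3 + 121*(-4 + p)²) - 49 = -49 + (-5 + A)*(-3 + 121*(-4 + p)²))
(M(178, -77) + 12049) - 3231 = ((-34 - 605*(-4 + 178)² - 3*(-77) + 121*(-77)*(-4 + 178)²) + 12049) - 3231 = ((-34 - 605*174² + 231 + 121*(-77)*174²) + 12049) - 3231 = ((-34 - 605*30276 + 231 + 121*(-77)*30276) + 12049) - 3231 = ((-34 - 18316980 + 231 - 282081492) + 12049) - 3231 = (-300398275 + 12049) - 3231 = -300386226 - 3231 = -300389457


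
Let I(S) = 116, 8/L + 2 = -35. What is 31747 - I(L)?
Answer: 31631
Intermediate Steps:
L = -8/37 (L = 8/(-2 - 35) = 8/(-37) = 8*(-1/37) = -8/37 ≈ -0.21622)
31747 - I(L) = 31747 - 1*116 = 31747 - 116 = 31631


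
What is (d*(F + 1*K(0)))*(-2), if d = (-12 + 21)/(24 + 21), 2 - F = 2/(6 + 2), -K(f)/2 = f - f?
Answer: -7/10 ≈ -0.70000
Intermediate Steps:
K(f) = 0 (K(f) = -2*(f - f) = -2*0 = 0)
F = 7/4 (F = 2 - 2/(6 + 2) = 2 - 2/8 = 2 - 1*¼ = 2 - ¼ = 7/4 ≈ 1.7500)
d = ⅕ (d = 9/45 = 9*(1/45) = ⅕ ≈ 0.20000)
(d*(F + 1*K(0)))*(-2) = ((7/4 + 1*0)/5)*(-2) = ((7/4 + 0)/5)*(-2) = ((⅕)*(7/4))*(-2) = (7/20)*(-2) = -7/10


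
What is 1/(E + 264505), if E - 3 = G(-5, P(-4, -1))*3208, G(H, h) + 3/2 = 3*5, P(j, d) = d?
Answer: 1/307816 ≈ 3.2487e-6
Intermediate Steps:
G(H, h) = 27/2 (G(H, h) = -3/2 + 3*5 = -3/2 + 15 = 27/2)
E = 43311 (E = 3 + (27/2)*3208 = 3 + 43308 = 43311)
1/(E + 264505) = 1/(43311 + 264505) = 1/307816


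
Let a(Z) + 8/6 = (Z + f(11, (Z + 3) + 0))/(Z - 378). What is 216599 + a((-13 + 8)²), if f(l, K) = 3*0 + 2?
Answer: 229376848/1059 ≈ 2.1660e+5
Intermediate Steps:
f(l, K) = 2 (f(l, K) = 0 + 2 = 2)
a(Z) = -4/3 + (2 + Z)/(-378 + Z) (a(Z) = -4/3 + (Z + 2)/(Z - 378) = -4/3 + (2 + Z)/(-378 + Z))
216599 + a((-13 + 8)²) = 216599 + (1518 - (-13 + 8)²)/(3*(-378 + (-13 + 8)²)) = 216599 + (1518 - 1*(-5)²)/(3*(-378 + (-5)²)) = 216599 + (1518 - 1*25)/(3*(-378 + 25)) = 216599 + (⅓)*(1518 - 25)/(-353) = 216599 + (⅓)*(-1/353)*1493 = 216599 - 1493/1059 = 229376848/1059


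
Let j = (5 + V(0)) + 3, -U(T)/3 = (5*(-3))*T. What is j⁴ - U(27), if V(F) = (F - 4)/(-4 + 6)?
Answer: 81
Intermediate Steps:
V(F) = -2 + F/2 (V(F) = (-4 + F)/2 = (-4 + F)*(½) = -2 + F/2)
U(T) = 45*T (U(T) = -3*5*(-3)*T = -(-45)*T = 45*T)
j = 6 (j = (5 + (-2 + (½)*0)) + 3 = (5 + (-2 + 0)) + 3 = (5 - 2) + 3 = 3 + 3 = 6)
j⁴ - U(27) = 6⁴ - 45*27 = 1296 - 1*1215 = 1296 - 1215 = 81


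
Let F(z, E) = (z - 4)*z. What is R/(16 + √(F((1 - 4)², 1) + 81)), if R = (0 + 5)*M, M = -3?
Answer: -24/13 + 9*√14/26 ≈ -0.55096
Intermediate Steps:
F(z, E) = z*(-4 + z) (F(z, E) = (-4 + z)*z = z*(-4 + z))
R = -15 (R = (0 + 5)*(-3) = 5*(-3) = -15)
R/(16 + √(F((1 - 4)², 1) + 81)) = -15/(16 + √((1 - 4)²*(-4 + (1 - 4)²) + 81)) = -15/(16 + √((-3)²*(-4 + (-3)²) + 81)) = -15/(16 + √(9*(-4 + 9) + 81)) = -15/(16 + √(9*5 + 81)) = -15/(16 + √(45 + 81)) = -15/(16 + √126) = -15/(16 + 3*√14)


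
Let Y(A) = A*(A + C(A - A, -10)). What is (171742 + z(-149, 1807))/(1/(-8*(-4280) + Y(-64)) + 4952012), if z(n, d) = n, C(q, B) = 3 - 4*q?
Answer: 6545243392/188889545729 ≈ 0.034651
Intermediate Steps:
Y(A) = A*(3 + A) (Y(A) = A*(A + (3 - 4*(A - A))) = A*(A + (3 - 4*0)) = A*(A + (3 + 0)) = A*(A + 3) = A*(3 + A))
(171742 + z(-149, 1807))/(1/(-8*(-4280) + Y(-64)) + 4952012) = (171742 - 149)/(1/(-8*(-4280) - 64*(3 - 64)) + 4952012) = 171593/(1/(34240 - 64*(-61)) + 4952012) = 171593/(1/(34240 + 3904) + 4952012) = 171593/(1/38144 + 4952012) = 171593/(188889545729/38144) = 171593*(38144/188889545729) = 6545243392/188889545729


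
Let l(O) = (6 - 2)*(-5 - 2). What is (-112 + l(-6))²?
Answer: 19600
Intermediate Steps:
l(O) = -28 (l(O) = 4*(-7) = -28)
(-112 + l(-6))² = (-112 - 28)² = (-140)² = 19600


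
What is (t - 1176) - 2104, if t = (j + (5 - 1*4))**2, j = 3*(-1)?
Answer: -3276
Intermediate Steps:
j = -3
t = 4 (t = (-3 + (5 - 1*4))**2 = (-3 + (5 - 4))**2 = (-3 + 1)**2 = (-2)**2 = 4)
(t - 1176) - 2104 = (4 - 1176) - 2104 = -1172 - 2104 = -3276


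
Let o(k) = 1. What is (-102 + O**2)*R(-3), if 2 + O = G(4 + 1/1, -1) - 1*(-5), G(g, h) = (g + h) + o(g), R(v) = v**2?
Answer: -342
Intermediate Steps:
G(g, h) = 1 + g + h (G(g, h) = (g + h) + 1 = 1 + g + h)
O = 8 (O = -2 + ((1 + (4 + 1/1) - 1) - 1*(-5)) = -2 + ((1 + (4 + 1) - 1) + 5) = -2 + ((1 + 5 - 1) + 5) = -2 + (5 + 5) = -2 + 10 = 8)
(-102 + O**2)*R(-3) = (-102 + 8**2)*(-3)**2 = (-102 + 64)*9 = -38*9 = -342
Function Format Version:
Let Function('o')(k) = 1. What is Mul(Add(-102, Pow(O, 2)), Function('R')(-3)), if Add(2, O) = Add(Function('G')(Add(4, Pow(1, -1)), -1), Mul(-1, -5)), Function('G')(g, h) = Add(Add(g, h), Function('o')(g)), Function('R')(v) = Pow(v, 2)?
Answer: -342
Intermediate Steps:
Function('G')(g, h) = Add(1, g, h) (Function('G')(g, h) = Add(Add(g, h), 1) = Add(1, g, h))
O = 8 (O = Add(-2, Add(Add(1, Add(4, Pow(1, -1)), -1), Mul(-1, -5))) = Add(-2, Add(Add(1, Add(4, 1), -1), 5)) = Add(-2, Add(Add(1, 5, -1), 5)) = Add(-2, Add(5, 5)) = Add(-2, 10) = 8)
Mul(Add(-102, Pow(O, 2)), Function('R')(-3)) = Mul(Add(-102, Pow(8, 2)), Pow(-3, 2)) = Mul(Add(-102, 64), 9) = Mul(-38, 9) = -342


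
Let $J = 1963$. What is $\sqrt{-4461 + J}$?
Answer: $i \sqrt{2498} \approx 49.98 i$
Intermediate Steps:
$\sqrt{-4461 + J} = \sqrt{-4461 + 1963} = \sqrt{-2498} = i \sqrt{2498}$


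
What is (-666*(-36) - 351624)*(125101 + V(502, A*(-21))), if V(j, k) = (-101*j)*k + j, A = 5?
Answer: -1785456505824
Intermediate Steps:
V(j, k) = j - 101*j*k (V(j, k) = -101*j*k + j = j - 101*j*k)
(-666*(-36) - 351624)*(125101 + V(502, A*(-21))) = (-666*(-36) - 351624)*(125101 + 502*(1 - 505*(-21))) = (23976 - 351624)*(125101 + 502*(1 - 101*(-105))) = -327648*(125101 + 502*(1 + 10605)) = -327648*(125101 + 502*10606) = -327648*(125101 + 5324212) = -327648*5449313 = -1785456505824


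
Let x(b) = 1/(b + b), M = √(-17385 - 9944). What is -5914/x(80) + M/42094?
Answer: -946240 + I*√27329/42094 ≈ -9.4624e+5 + 0.0039273*I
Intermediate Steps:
M = I*√27329 (M = √(-27329) = I*√27329 ≈ 165.31*I)
x(b) = 1/(2*b)
-5914/x(80) + M/42094 = -5914/((½)/80) + (I*√27329)/42094 = -5914/((½)*(1/80)) + (I*√27329)*(1/42094) = -5914/1/160 + I*√27329/42094 = -5914*160 + I*√27329/42094 = -946240 + I*√27329/42094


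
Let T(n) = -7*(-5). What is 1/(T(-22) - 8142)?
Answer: -1/8107 ≈ -0.00012335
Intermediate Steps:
T(n) = 35
1/(T(-22) - 8142) = 1/(35 - 8142) = 1/(-8107) = -1/8107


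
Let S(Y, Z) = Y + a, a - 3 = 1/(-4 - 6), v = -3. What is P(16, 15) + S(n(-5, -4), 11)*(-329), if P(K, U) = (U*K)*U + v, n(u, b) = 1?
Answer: 23139/10 ≈ 2313.9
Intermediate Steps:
a = 29/10 (a = 3 + 1/(-4 - 6) = 3 + 1/(-10) = 3 - ⅒ = 29/10 ≈ 2.9000)
S(Y, Z) = 29/10 + Y (S(Y, Z) = Y + 29/10 = 29/10 + Y)
P(K, U) = -3 + K*U² (P(K, U) = (U*K)*U - 3 = (K*U)*U - 3 = K*U² - 3 = -3 + K*U²)
P(16, 15) + S(n(-5, -4), 11)*(-329) = (-3 + 16*15²) + (29/10 + 1)*(-329) = (-3 + 16*225) + (39/10)*(-329) = (-3 + 3600) - 12831/10 = 3597 - 12831/10 = 23139/10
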